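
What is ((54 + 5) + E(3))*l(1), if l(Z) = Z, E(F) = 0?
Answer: 59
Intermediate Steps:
((54 + 5) + E(3))*l(1) = ((54 + 5) + 0)*1 = (59 + 0)*1 = 59*1 = 59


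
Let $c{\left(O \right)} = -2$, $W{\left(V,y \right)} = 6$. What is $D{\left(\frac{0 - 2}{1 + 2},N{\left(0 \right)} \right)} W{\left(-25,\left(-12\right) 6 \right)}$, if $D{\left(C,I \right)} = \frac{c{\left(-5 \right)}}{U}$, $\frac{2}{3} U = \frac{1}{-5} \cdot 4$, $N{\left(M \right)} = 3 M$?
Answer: $10$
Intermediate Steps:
$U = - \frac{6}{5}$ ($U = \frac{3 \frac{1}{-5} \cdot 4}{2} = \frac{3 \left(\left(- \frac{1}{5}\right) 4\right)}{2} = \frac{3}{2} \left(- \frac{4}{5}\right) = - \frac{6}{5} \approx -1.2$)
$D{\left(C,I \right)} = \frac{5}{3}$ ($D{\left(C,I \right)} = - \frac{2}{- \frac{6}{5}} = \left(-2\right) \left(- \frac{5}{6}\right) = \frac{5}{3}$)
$D{\left(\frac{0 - 2}{1 + 2},N{\left(0 \right)} \right)} W{\left(-25,\left(-12\right) 6 \right)} = \frac{5}{3} \cdot 6 = 10$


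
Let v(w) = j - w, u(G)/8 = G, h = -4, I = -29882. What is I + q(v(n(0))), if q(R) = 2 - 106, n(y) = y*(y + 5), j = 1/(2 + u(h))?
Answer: -29986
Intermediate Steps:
u(G) = 8*G
j = -1/30 (j = 1/(2 + 8*(-4)) = 1/(2 - 32) = 1/(-30) = -1/30 ≈ -0.033333)
n(y) = y*(5 + y)
v(w) = -1/30 - w
q(R) = -104
I + q(v(n(0))) = -29882 - 104 = -29986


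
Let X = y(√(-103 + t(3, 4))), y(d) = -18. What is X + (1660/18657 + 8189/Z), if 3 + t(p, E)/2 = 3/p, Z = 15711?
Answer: -1699099951/97706709 ≈ -17.390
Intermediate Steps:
t(p, E) = -6 + 6/p (t(p, E) = -6 + 2*(3/p) = -6 + 6/p)
X = -18
X + (1660/18657 + 8189/Z) = -18 + (1660/18657 + 8189/15711) = -18 + 59620811/97706709 = -1699099951/97706709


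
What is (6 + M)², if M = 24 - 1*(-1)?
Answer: 961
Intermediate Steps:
M = 25 (M = 24 + 1 = 25)
(6 + M)² = (6 + 25)² = 31² = 961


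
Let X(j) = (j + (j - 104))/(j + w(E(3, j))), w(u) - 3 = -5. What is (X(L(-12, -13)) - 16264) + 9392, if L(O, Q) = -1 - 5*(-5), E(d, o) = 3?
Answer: -75620/11 ≈ -6874.5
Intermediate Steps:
w(u) = -2 (w(u) = 3 - 5 = -2)
L(O, Q) = 24 (L(O, Q) = -1 + 25 = 24)
X(j) = (-104 + 2*j)/(-2 + j) (X(j) = (j + (j - 104))/(j - 2) = (j + (-104 + j))/(-2 + j) = (-104 + 2*j)/(-2 + j))
(X(L(-12, -13)) - 16264) + 9392 = (2*(-52 + 24)/(-2 + 24) - 16264) + 9392 = (2*(-28)/22 - 16264) + 9392 = (2*(1/22)*(-28) - 16264) + 9392 = (-28/11 - 16264) + 9392 = -178932/11 + 9392 = -75620/11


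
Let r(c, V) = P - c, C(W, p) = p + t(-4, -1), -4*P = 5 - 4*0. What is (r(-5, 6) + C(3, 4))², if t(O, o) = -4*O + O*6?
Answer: 1/16 ≈ 0.062500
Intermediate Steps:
P = -5/4 (P = -(5 - 4*0)/4 = -(5 + 0)/4 = -¼*5 = -5/4 ≈ -1.2500)
t(O, o) = 2*O (t(O, o) = -4*O + 6*O = 2*O)
C(W, p) = -8 + p (C(W, p) = p + 2*(-4) = p - 8 = -8 + p)
r(c, V) = -5/4 - c
(r(-5, 6) + C(3, 4))² = ((-5/4 - 1*(-5)) + (-8 + 4))² = ((-5/4 + 5) - 4)² = (15/4 - 4)² = (-¼)² = 1/16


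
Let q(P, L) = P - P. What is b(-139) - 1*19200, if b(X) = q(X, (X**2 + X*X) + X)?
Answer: -19200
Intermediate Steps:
q(P, L) = 0
b(X) = 0
b(-139) - 1*19200 = 0 - 1*19200 = 0 - 19200 = -19200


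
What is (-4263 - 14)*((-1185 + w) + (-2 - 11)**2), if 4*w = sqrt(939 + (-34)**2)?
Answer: 4345432 - 4277*sqrt(2095)/4 ≈ 4.2965e+6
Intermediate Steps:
w = sqrt(2095)/4 (w = sqrt(939 + (-34)**2)/4 = sqrt(939 + 1156)/4 = sqrt(2095)/4 ≈ 11.443)
(-4263 - 14)*((-1185 + w) + (-2 - 11)**2) = (-4263 - 14)*((-1185 + sqrt(2095)/4) + (-2 - 11)**2) = -4277*((-1185 + sqrt(2095)/4) + (-13)**2) = -4277*((-1185 + sqrt(2095)/4) + 169) = -4277*(-1016 + sqrt(2095)/4) = 4345432 - 4277*sqrt(2095)/4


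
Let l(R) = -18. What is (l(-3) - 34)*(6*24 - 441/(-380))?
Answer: -717093/95 ≈ -7548.3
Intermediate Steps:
(l(-3) - 34)*(6*24 - 441/(-380)) = (-18 - 34)*(6*24 - 441/(-380)) = -52*(144 - 441*(-1/380)) = -52*(144 + 441/380) = -52*55161/380 = -717093/95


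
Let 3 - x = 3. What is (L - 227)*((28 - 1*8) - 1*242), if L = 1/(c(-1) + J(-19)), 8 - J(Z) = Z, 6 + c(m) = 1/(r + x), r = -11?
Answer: 5794089/115 ≈ 50383.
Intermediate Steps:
x = 0 (x = 3 - 1*3 = 3 - 3 = 0)
c(m) = -67/11 (c(m) = -6 + 1/(-11 + 0) = -6 + 1/(-11) = -6 - 1/11 = -67/11)
J(Z) = 8 - Z
L = 11/230 (L = 1/(-67/11 + (8 - 1*(-19))) = 1/(-67/11 + (8 + 19)) = 1/(-67/11 + 27) = 1/(230/11) = 11/230 ≈ 0.047826)
(L - 227)*((28 - 1*8) - 1*242) = (11/230 - 227)*((28 - 1*8) - 1*242) = -52199*((28 - 8) - 242)/230 = -52199*(20 - 242)/230 = -52199/230*(-222) = 5794089/115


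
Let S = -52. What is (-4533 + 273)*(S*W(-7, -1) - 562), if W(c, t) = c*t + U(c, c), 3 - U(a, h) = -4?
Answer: 5495400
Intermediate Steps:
U(a, h) = 7 (U(a, h) = 3 - 1*(-4) = 3 + 4 = 7)
W(c, t) = 7 + c*t (W(c, t) = c*t + 7 = 7 + c*t)
(-4533 + 273)*(S*W(-7, -1) - 562) = (-4533 + 273)*(-52*(7 - 7*(-1)) - 562) = -4260*(-52*(7 + 7) - 562) = -4260*(-52*14 - 562) = -4260*(-728 - 562) = -4260*(-1290) = 5495400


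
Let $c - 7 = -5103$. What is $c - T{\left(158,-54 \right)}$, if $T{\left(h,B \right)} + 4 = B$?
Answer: $-5038$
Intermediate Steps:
$c = -5096$ ($c = 7 - 5103 = -5096$)
$T{\left(h,B \right)} = -4 + B$
$c - T{\left(158,-54 \right)} = -5096 - \left(-4 - 54\right) = -5096 - -58 = -5096 + 58 = -5038$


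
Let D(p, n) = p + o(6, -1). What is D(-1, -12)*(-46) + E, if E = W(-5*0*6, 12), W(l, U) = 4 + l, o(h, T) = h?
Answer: -226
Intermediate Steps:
D(p, n) = 6 + p (D(p, n) = p + 6 = 6 + p)
E = 4 (E = 4 - 5*0*6 = 4 + 0*6 = 4 + 0 = 4)
D(-1, -12)*(-46) + E = (6 - 1)*(-46) + 4 = 5*(-46) + 4 = -230 + 4 = -226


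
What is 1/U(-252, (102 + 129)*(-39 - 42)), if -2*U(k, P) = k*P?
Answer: -1/2357586 ≈ -4.2416e-7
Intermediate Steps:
U(k, P) = -P*k/2 (U(k, P) = -k*P/2 = -P*k/2)
1/U(-252, (102 + 129)*(-39 - 42)) = 1/(-1/2*(102 + 129)*(-39 - 42)*(-252)) = 1/(-1/2*231*(-81)*(-252)) = 1/(-1/2*(-18711)*(-252)) = 1/(-2357586) = -1/2357586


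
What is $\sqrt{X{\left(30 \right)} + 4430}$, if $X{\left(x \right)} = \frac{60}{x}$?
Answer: $4 \sqrt{277} \approx 66.573$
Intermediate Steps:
$\sqrt{X{\left(30 \right)} + 4430} = \sqrt{\frac{60}{30} + 4430} = \sqrt{60 \cdot \frac{1}{30} + 4430} = \sqrt{2 + 4430} = \sqrt{4432} = 4 \sqrt{277}$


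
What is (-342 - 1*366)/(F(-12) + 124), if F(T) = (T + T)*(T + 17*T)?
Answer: -177/1327 ≈ -0.13338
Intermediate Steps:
F(T) = 36*T² (F(T) = (2*T)*(18*T) = 36*T²)
(-342 - 1*366)/(F(-12) + 124) = (-342 - 1*366)/(36*(-12)² + 124) = (-342 - 366)/(36*144 + 124) = -708/(5184 + 124) = -708/5308 = (1/5308)*(-708) = -177/1327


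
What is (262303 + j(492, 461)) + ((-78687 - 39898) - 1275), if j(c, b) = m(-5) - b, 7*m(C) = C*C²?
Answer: 993749/7 ≈ 1.4196e+5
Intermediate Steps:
m(C) = C³/7 (m(C) = (C*C²)/7 = C³/7)
j(c, b) = -125/7 - b (j(c, b) = (⅐)*(-5)³ - b = (⅐)*(-125) - b = -125/7 - b)
(262303 + j(492, 461)) + ((-78687 - 39898) - 1275) = (262303 + (-125/7 - 1*461)) + ((-78687 - 39898) - 1275) = (262303 + (-125/7 - 461)) + (-118585 - 1275) = (262303 - 3352/7) - 119860 = 1832769/7 - 119860 = 993749/7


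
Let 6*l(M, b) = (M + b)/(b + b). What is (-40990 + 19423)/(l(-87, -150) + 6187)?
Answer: -12940200/3712279 ≈ -3.4858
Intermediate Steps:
l(M, b) = (M + b)/(12*b) (l(M, b) = ((M + b)/(b + b))/6 = ((M + b)/((2*b)))/6 = ((M + b)*(1/(2*b)))/6 = ((M + b)/(2*b))/6 = (M + b)/(12*b))
(-40990 + 19423)/(l(-87, -150) + 6187) = (-40990 + 19423)/((1/12)*(-87 - 150)/(-150) + 6187) = -21567/((1/12)*(-1/150)*(-237) + 6187) = -21567/(79/600 + 6187) = -21567/3712279/600 = -21567*600/3712279 = -12940200/3712279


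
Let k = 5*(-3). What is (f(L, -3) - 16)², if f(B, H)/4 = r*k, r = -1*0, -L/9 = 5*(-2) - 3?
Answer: 256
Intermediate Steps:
L = 117 (L = -9*(5*(-2) - 3) = -9*(-10 - 3) = -9*(-13) = 117)
k = -15
r = 0
f(B, H) = 0 (f(B, H) = 4*(0*(-15)) = 4*0 = 0)
(f(L, -3) - 16)² = (0 - 16)² = (-16)² = 256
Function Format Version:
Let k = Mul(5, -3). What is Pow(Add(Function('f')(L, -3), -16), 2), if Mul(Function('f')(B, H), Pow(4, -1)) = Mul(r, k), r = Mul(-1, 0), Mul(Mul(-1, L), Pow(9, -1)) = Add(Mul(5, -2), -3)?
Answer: 256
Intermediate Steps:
L = 117 (L = Mul(-9, Add(Mul(5, -2), -3)) = Mul(-9, Add(-10, -3)) = Mul(-9, -13) = 117)
k = -15
r = 0
Function('f')(B, H) = 0 (Function('f')(B, H) = Mul(4, Mul(0, -15)) = Mul(4, 0) = 0)
Pow(Add(Function('f')(L, -3), -16), 2) = Pow(Add(0, -16), 2) = Pow(-16, 2) = 256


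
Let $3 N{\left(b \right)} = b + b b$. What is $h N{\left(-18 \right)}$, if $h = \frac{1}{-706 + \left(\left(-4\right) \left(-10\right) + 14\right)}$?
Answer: $- \frac{51}{326} \approx -0.15644$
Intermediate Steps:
$N{\left(b \right)} = \frac{b}{3} + \frac{b^{2}}{3}$ ($N{\left(b \right)} = \frac{b + b b}{3} = \frac{b + b^{2}}{3} = \frac{b}{3} + \frac{b^{2}}{3}$)
$h = - \frac{1}{652}$ ($h = \frac{1}{-706 + \left(40 + 14\right)} = \frac{1}{-706 + 54} = \frac{1}{-652} = - \frac{1}{652} \approx -0.0015337$)
$h N{\left(-18 \right)} = - \frac{\frac{1}{3} \left(-18\right) \left(1 - 18\right)}{652} = - \frac{\frac{1}{3} \left(-18\right) \left(-17\right)}{652} = \left(- \frac{1}{652}\right) 102 = - \frac{51}{326}$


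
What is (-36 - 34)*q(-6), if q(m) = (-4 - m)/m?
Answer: 70/3 ≈ 23.333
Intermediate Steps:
q(m) = (-4 - m)/m
(-36 - 34)*q(-6) = (-36 - 34)*((-4 - 1*(-6))/(-6)) = -(-35)*(-4 + 6)/3 = -(-35)*2/3 = -70*(-⅓) = 70/3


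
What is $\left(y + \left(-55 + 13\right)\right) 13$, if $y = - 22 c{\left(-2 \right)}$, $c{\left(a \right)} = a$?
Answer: $26$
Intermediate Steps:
$y = 44$ ($y = \left(-22\right) \left(-2\right) = 44$)
$\left(y + \left(-55 + 13\right)\right) 13 = \left(44 + \left(-55 + 13\right)\right) 13 = \left(44 - 42\right) 13 = 2 \cdot 13 = 26$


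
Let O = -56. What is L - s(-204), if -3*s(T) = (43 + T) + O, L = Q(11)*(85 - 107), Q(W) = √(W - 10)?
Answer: -283/3 ≈ -94.333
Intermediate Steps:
Q(W) = √(-10 + W)
L = -22 (L = √(-10 + 11)*(85 - 107) = √1*(-22) = 1*(-22) = -22)
s(T) = 13/3 - T/3 (s(T) = -((43 + T) - 56)/3 = -(-13 + T)/3 = 13/3 - T/3)
L - s(-204) = -22 - (13/3 - ⅓*(-204)) = -22 - (13/3 + 68) = -22 - 1*217/3 = -22 - 217/3 = -283/3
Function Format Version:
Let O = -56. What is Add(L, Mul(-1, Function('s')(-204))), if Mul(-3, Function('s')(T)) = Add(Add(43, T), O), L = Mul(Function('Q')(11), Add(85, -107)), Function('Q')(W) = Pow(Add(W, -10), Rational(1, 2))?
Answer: Rational(-283, 3) ≈ -94.333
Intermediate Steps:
Function('Q')(W) = Pow(Add(-10, W), Rational(1, 2))
L = -22 (L = Mul(Pow(Add(-10, 11), Rational(1, 2)), Add(85, -107)) = Mul(Pow(1, Rational(1, 2)), -22) = Mul(1, -22) = -22)
Function('s')(T) = Add(Rational(13, 3), Mul(Rational(-1, 3), T)) (Function('s')(T) = Mul(Rational(-1, 3), Add(Add(43, T), -56)) = Mul(Rational(-1, 3), Add(-13, T)) = Add(Rational(13, 3), Mul(Rational(-1, 3), T)))
Add(L, Mul(-1, Function('s')(-204))) = Add(-22, Mul(-1, Add(Rational(13, 3), Mul(Rational(-1, 3), -204)))) = Add(-22, Mul(-1, Add(Rational(13, 3), 68))) = Add(-22, Mul(-1, Rational(217, 3))) = Add(-22, Rational(-217, 3)) = Rational(-283, 3)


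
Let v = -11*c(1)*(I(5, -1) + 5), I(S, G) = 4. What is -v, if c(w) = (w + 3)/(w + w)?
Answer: 198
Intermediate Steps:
c(w) = (3 + w)/(2*w) (c(w) = (3 + w)/((2*w)) = (3 + w)*(1/(2*w)) = (3 + w)/(2*w))
v = -198 (v = -11*(½)*(3 + 1)/1*(4 + 5) = -11*(½)*1*4*9 = -22*9 = -11*18 = -198)
-v = -1*(-198) = 198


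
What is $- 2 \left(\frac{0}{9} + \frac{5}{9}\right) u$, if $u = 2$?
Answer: $- \frac{20}{9} \approx -2.2222$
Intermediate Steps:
$- 2 \left(\frac{0}{9} + \frac{5}{9}\right) u = - 2 \left(\frac{0}{9} + \frac{5}{9}\right) 2 = - 2 \left(0 \cdot \frac{1}{9} + 5 \cdot \frac{1}{9}\right) 2 = - 2 \left(0 + \frac{5}{9}\right) 2 = \left(-2\right) \frac{5}{9} \cdot 2 = \left(- \frac{10}{9}\right) 2 = - \frac{20}{9}$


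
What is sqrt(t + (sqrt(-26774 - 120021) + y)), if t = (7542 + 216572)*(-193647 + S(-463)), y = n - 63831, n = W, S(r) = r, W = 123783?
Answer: sqrt(-43502708588 + I*sqrt(146795)) ≈ 0.e-3 + 2.0857e+5*I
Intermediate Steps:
n = 123783
y = 59952 (y = 123783 - 63831 = 59952)
t = -43502768540 (t = (7542 + 216572)*(-193647 - 463) = 224114*(-194110) = -43502768540)
sqrt(t + (sqrt(-26774 - 120021) + y)) = sqrt(-43502768540 + (sqrt(-26774 - 120021) + 59952)) = sqrt(-43502768540 + (sqrt(-146795) + 59952)) = sqrt(-43502768540 + (I*sqrt(146795) + 59952)) = sqrt(-43502768540 + (59952 + I*sqrt(146795))) = sqrt(-43502708588 + I*sqrt(146795))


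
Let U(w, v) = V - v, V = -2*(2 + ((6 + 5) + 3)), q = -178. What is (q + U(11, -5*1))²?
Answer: 42025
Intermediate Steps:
V = -32 (V = -2*(2 + (11 + 3)) = -2*(2 + 14) = -2*16 = -32)
U(w, v) = -32 - v
(q + U(11, -5*1))² = (-178 + (-32 - (-5)))² = (-178 + (-32 - 1*(-5)))² = (-178 + (-32 + 5))² = (-178 - 27)² = (-205)² = 42025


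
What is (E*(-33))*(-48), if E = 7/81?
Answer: 1232/9 ≈ 136.89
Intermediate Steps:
E = 7/81 (E = 7*(1/81) = 7/81 ≈ 0.086420)
(E*(-33))*(-48) = ((7/81)*(-33))*(-48) = -77/27*(-48) = 1232/9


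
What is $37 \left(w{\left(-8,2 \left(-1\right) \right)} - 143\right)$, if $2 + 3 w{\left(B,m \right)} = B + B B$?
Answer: $-4625$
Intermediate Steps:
$w{\left(B,m \right)} = - \frac{2}{3} + \frac{B}{3} + \frac{B^{2}}{3}$ ($w{\left(B,m \right)} = - \frac{2}{3} + \frac{B + B B}{3} = - \frac{2}{3} + \frac{B + B^{2}}{3} = - \frac{2}{3} + \left(\frac{B}{3} + \frac{B^{2}}{3}\right) = - \frac{2}{3} + \frac{B}{3} + \frac{B^{2}}{3}$)
$37 \left(w{\left(-8,2 \left(-1\right) \right)} - 143\right) = 37 \left(\left(- \frac{2}{3} + \frac{1}{3} \left(-8\right) + \frac{\left(-8\right)^{2}}{3}\right) - 143\right) = 37 \left(\left(- \frac{2}{3} - \frac{8}{3} + \frac{1}{3} \cdot 64\right) - 143\right) = 37 \left(\left(- \frac{2}{3} - \frac{8}{3} + \frac{64}{3}\right) - 143\right) = 37 \left(18 - 143\right) = 37 \left(-125\right) = -4625$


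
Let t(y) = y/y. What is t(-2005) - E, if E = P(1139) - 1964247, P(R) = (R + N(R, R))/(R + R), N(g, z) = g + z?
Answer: 3928493/2 ≈ 1.9642e+6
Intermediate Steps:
t(y) = 1
P(R) = 3/2 (P(R) = (R + (R + R))/(R + R) = (R + 2*R)/((2*R)) = (3*R)*(1/(2*R)) = 3/2)
E = -3928491/2 (E = 3/2 - 1964247 = -3928491/2 ≈ -1.9642e+6)
t(-2005) - E = 1 - 1*(-3928491/2) = 1 + 3928491/2 = 3928493/2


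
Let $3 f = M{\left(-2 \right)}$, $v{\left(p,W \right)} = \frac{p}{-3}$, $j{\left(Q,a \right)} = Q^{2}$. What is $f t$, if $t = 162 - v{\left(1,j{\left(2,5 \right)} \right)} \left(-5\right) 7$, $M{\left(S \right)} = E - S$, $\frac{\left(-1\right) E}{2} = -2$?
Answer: $\frac{902}{3} \approx 300.67$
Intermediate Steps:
$E = 4$ ($E = \left(-2\right) \left(-2\right) = 4$)
$v{\left(p,W \right)} = - \frac{p}{3}$ ($v{\left(p,W \right)} = p \left(- \frac{1}{3}\right) = - \frac{p}{3}$)
$M{\left(S \right)} = 4 - S$
$f = 2$ ($f = \frac{4 - -2}{3} = \frac{4 + 2}{3} = \frac{1}{3} \cdot 6 = 2$)
$t = \frac{451}{3}$ ($t = 162 - \left(- \frac{1}{3}\right) 1 \left(-5\right) 7 = 162 - \left(- \frac{1}{3}\right) \left(-5\right) 7 = 162 - \frac{5}{3} \cdot 7 = 162 - \frac{35}{3} = \frac{451}{3} \approx 150.33$)
$f t = 2 \cdot \frac{451}{3} = \frac{902}{3}$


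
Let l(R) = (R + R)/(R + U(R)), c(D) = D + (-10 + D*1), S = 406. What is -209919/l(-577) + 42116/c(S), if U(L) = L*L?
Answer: 24243146530/401 ≈ 6.0457e+7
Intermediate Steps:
U(L) = L²
c(D) = -10 + 2*D (c(D) = D + (-10 + D) = -10 + 2*D)
l(R) = 2*R/(R + R²) (l(R) = (R + R)/(R + R²) = (2*R)/(R + R²) = 2*R/(R + R²))
-209919/l(-577) + 42116/c(S) = -209919/(2/(1 - 577)) + 42116/(-10 + 2*406) = -209919/(2/(-576)) + 42116/(-10 + 812) = -209919/(2*(-1/576)) + 42116/802 = -209919/(-1/288) + 42116*(1/802) = -209919*(-288) + 21058/401 = 60456672 + 21058/401 = 24243146530/401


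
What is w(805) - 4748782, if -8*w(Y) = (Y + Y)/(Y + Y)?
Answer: -37990257/8 ≈ -4.7488e+6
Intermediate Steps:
w(Y) = -⅛ (w(Y) = -(Y + Y)/(8*(Y + Y)) = -2*Y/(8*(2*Y)) = -2*Y*1/(2*Y)/8 = -⅛*1 = -⅛)
w(805) - 4748782 = -⅛ - 4748782 = -37990257/8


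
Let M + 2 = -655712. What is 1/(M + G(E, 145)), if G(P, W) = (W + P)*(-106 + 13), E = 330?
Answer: -1/699889 ≈ -1.4288e-6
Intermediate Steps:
M = -655714 (M = -2 - 655712 = -655714)
G(P, W) = -93*P - 93*W (G(P, W) = (P + W)*(-93) = -93*P - 93*W)
1/(M + G(E, 145)) = 1/(-655714 + (-93*330 - 93*145)) = 1/(-655714 + (-30690 - 13485)) = 1/(-655714 - 44175) = 1/(-699889) = -1/699889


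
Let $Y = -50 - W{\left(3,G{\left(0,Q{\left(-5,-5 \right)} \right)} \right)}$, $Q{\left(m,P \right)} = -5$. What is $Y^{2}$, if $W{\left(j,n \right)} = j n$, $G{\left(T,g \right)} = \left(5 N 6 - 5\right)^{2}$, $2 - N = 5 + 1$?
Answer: $2201955625$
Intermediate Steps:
$N = -4$ ($N = 2 - \left(5 + 1\right) = 2 - 6 = -4$)
$G{\left(T,g \right)} = 15625$ ($G{\left(T,g \right)} = \left(5 \left(-4\right) 6 - 5\right)^{2} = \left(\left(-20\right) 6 - 5\right)^{2} = \left(-120 - 5\right)^{2} = \left(-125\right)^{2} = 15625$)
$Y = -46925$ ($Y = -50 - 3 \cdot 15625 = -50 - 46875 = -46925$)
$Y^{2} = \left(-46925\right)^{2} = 2201955625$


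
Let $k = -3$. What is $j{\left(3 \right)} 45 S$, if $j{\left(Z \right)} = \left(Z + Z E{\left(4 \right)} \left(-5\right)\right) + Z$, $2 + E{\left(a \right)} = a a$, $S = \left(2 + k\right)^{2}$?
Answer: $-9180$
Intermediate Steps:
$S = 1$ ($S = \left(2 - 3\right)^{2} = \left(-1\right)^{2} = 1$)
$E{\left(a \right)} = -2 + a^{2}$ ($E{\left(a \right)} = -2 + a a = -2 + a^{2}$)
$j{\left(Z \right)} = - 68 Z$ ($j{\left(Z \right)} = \left(Z + Z \left(-2 + 4^{2}\right) \left(-5\right)\right) + Z = \left(Z + Z \left(-2 + 16\right) \left(-5\right)\right) + Z = \left(Z + Z 14 \left(-5\right)\right) + Z = \left(Z + 14 Z \left(-5\right)\right) + Z = \left(Z - 70 Z\right) + Z = - 69 Z + Z = - 68 Z$)
$j{\left(3 \right)} 45 S = \left(-68\right) 3 \cdot 45 \cdot 1 = \left(-204\right) 45 \cdot 1 = \left(-9180\right) 1 = -9180$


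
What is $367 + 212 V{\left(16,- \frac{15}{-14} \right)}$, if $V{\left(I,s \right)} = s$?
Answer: $\frac{4159}{7} \approx 594.14$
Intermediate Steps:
$367 + 212 V{\left(16,- \frac{15}{-14} \right)} = 367 + 212 \left(- \frac{15}{-14}\right) = 367 + 212 \left(\left(-15\right) \left(- \frac{1}{14}\right)\right) = 367 + 212 \cdot \frac{15}{14} = 367 + \frac{1590}{7} = \frac{4159}{7}$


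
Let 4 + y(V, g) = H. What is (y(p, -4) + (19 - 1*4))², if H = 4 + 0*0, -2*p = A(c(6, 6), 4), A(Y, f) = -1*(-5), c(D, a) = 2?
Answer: 225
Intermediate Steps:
A(Y, f) = 5
p = -5/2 (p = -½*5 = -5/2 ≈ -2.5000)
H = 4 (H = 4 + 0 = 4)
y(V, g) = 0 (y(V, g) = -4 + 4 = 0)
(y(p, -4) + (19 - 1*4))² = (0 + (19 - 1*4))² = (0 + (19 - 4))² = (0 + 15)² = 15² = 225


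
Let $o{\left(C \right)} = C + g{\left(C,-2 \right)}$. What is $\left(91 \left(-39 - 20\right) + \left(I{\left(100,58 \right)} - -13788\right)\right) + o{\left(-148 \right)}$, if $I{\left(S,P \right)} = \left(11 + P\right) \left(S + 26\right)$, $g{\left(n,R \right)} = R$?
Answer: $16963$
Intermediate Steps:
$I{\left(S,P \right)} = \left(11 + P\right) \left(26 + S\right)$
$o{\left(C \right)} = -2 + C$ ($o{\left(C \right)} = C - 2 = -2 + C$)
$\left(91 \left(-39 - 20\right) + \left(I{\left(100,58 \right)} - -13788\right)\right) + o{\left(-148 \right)} = \left(91 \left(-39 - 20\right) + \left(\left(286 + 11 \cdot 100 + 26 \cdot 58 + 58 \cdot 100\right) - -13788\right)\right) - 150 = \left(91 \left(-59\right) + \left(\left(286 + 1100 + 1508 + 5800\right) + 13788\right)\right) - 150 = \left(-5369 + \left(8694 + 13788\right)\right) - 150 = \left(-5369 + 22482\right) - 150 = 17113 - 150 = 16963$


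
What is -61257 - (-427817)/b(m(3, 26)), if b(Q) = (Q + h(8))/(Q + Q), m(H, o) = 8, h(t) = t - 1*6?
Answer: 3116251/5 ≈ 6.2325e+5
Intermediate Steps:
h(t) = -6 + t (h(t) = t - 6 = -6 + t)
b(Q) = (2 + Q)/(2*Q) (b(Q) = (Q + (-6 + 8))/(Q + Q) = (Q + 2)/((2*Q)) = (2 + Q)*(1/(2*Q)) = (2 + Q)/(2*Q))
-61257 - (-427817)/b(m(3, 26)) = -61257 - (-427817)/((½)*(2 + 8)/8) = -61257 - (-427817)/((½)*(⅛)*10) = -61257 - (-427817)/5/8 = -61257 - (-427817)*8/5 = -61257 - 1*(-3422536/5) = -61257 + 3422536/5 = 3116251/5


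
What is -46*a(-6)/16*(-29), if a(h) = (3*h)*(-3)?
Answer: 18009/4 ≈ 4502.3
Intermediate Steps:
a(h) = -9*h
-46*a(-6)/16*(-29) = -46*(-9*(-6))/16*(-29) = -2484/16*(-29) = -46*27/8*(-29) = -621/4*(-29) = 18009/4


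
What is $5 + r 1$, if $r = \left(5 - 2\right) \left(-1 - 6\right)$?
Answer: $-16$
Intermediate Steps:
$r = -21$ ($r = 3 \left(-7\right) = -21$)
$5 + r 1 = 5 - 21 = -16$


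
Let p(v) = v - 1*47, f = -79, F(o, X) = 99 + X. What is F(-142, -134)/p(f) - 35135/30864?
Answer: -79685/92592 ≈ -0.86060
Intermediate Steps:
p(v) = -47 + v (p(v) = v - 47 = -47 + v)
F(-142, -134)/p(f) - 35135/30864 = (99 - 134)/(-47 - 79) - 35135/30864 = -35/(-126) - 35135*1/30864 = -35*(-1/126) - 35135/30864 = 5/18 - 35135/30864 = -79685/92592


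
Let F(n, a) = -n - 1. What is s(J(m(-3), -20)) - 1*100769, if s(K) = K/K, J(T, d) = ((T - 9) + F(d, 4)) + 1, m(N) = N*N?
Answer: -100768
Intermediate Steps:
F(n, a) = -1 - n
m(N) = N²
J(T, d) = -9 + T - d (J(T, d) = ((T - 9) + (-1 - d)) + 1 = ((-9 + T) + (-1 - d)) + 1 = (-10 + T - d) + 1 = -9 + T - d)
s(K) = 1
s(J(m(-3), -20)) - 1*100769 = 1 - 1*100769 = 1 - 100769 = -100768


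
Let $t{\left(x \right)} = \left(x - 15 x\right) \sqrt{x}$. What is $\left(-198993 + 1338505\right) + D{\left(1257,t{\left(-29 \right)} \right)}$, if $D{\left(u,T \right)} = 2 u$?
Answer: $1142026$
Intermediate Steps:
$t{\left(x \right)} = - 14 x^{\frac{3}{2}}$ ($t{\left(x \right)} = \left(x - 15 x\right) \sqrt{x} = - 14 x \sqrt{x} = - 14 x^{\frac{3}{2}}$)
$\left(-198993 + 1338505\right) + D{\left(1257,t{\left(-29 \right)} \right)} = \left(-198993 + 1338505\right) + 2 \cdot 1257 = 1139512 + 2514 = 1142026$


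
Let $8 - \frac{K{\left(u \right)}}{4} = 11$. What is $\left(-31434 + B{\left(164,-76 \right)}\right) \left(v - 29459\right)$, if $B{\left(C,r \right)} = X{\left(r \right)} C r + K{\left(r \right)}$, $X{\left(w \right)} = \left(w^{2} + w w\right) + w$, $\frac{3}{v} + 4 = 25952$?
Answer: $\frac{54680860378215995}{12974} \approx 4.2147 \cdot 10^{12}$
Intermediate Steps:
$v = \frac{3}{25948}$ ($v = \frac{3}{-4 + 25952} = \frac{3}{25948} \approx 0.00011562$)
$K{\left(u \right)} = -12$ ($K{\left(u \right)} = 32 - 44 = -12$)
$X{\left(w \right)} = w + 2 w^{2}$ ($X{\left(w \right)} = \left(w^{2} + w^{2}\right) + w = 2 w^{2} + w = w + 2 w^{2}$)
$B{\left(C,r \right)} = -12 + C r^{2} \left(1 + 2 r\right)$ ($B{\left(C,r \right)} = r \left(1 + 2 r\right) C r - 12 = C r \left(1 + 2 r\right) r - 12 = C r^{2} \left(1 + 2 r\right) - 12 = -12 + C r^{2} \left(1 + 2 r\right)$)
$\left(-31434 + B{\left(164,-76 \right)}\right) \left(v - 29459\right) = \left(-31434 + \left(-12 + 164 \left(-76\right)^{2} \left(1 + 2 \left(-76\right)\right)\right)\right) \left(\frac{3}{25948} - 29459\right) = \left(-31434 + \left(-12 + 164 \cdot 5776 \left(1 - 152\right)\right)\right) \left(- \frac{764402129}{25948}\right) = \left(-31434 + \left(-12 + 164 \cdot 5776 \left(-151\right)\right)\right) \left(- \frac{764402129}{25948}\right) = \left(-31434 - 143036876\right) \left(- \frac{764402129}{25948}\right) = \left(-143068310\right) \left(- \frac{764402129}{25948}\right) = \frac{54680860378215995}{12974}$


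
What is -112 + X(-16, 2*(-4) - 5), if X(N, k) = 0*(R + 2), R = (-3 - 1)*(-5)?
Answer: -112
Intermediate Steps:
R = 20 (R = -4*(-5) = 20)
X(N, k) = 0 (X(N, k) = 0*(20 + 2) = 0*22 = 0)
-112 + X(-16, 2*(-4) - 5) = -112 + 0 = -112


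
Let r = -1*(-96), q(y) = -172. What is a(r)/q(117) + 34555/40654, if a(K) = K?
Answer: 510169/1748122 ≈ 0.29184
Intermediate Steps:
r = 96
a(r)/q(117) + 34555/40654 = 96/(-172) + 34555/40654 = 96*(-1/172) + 34555*(1/40654) = -24/43 + 34555/40654 = 510169/1748122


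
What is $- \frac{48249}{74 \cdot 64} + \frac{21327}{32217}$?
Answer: $- \frac{484477787}{50859904} \approx -9.5257$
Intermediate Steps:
$- \frac{48249}{74 \cdot 64} + \frac{21327}{32217} = - \frac{48249}{4736} + 21327 \cdot \frac{1}{32217} = \left(-48249\right) \frac{1}{4736} + \frac{7109}{10739} = - \frac{48249}{4736} + \frac{7109}{10739} = - \frac{484477787}{50859904}$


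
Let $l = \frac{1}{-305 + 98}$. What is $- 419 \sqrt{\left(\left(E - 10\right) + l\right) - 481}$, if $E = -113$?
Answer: $- \frac{419 i \sqrt{2875667}}{69} \approx - 10298.0 i$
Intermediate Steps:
$l = - \frac{1}{207}$ ($l = \frac{1}{-207} = - \frac{1}{207} \approx -0.0048309$)
$- 419 \sqrt{\left(\left(E - 10\right) + l\right) - 481} = - 419 \sqrt{\left(\left(-113 - 10\right) - \frac{1}{207}\right) - 481} = - 419 \sqrt{\left(-123 - \frac{1}{207}\right) - 481} = - 419 \sqrt{- \frac{25462}{207} - 481} = - 419 \sqrt{- \frac{125029}{207}} = - 419 \frac{i \sqrt{2875667}}{69} = - \frac{419 i \sqrt{2875667}}{69}$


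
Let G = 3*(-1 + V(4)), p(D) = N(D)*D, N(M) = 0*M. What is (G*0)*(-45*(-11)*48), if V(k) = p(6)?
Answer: 0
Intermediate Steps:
N(M) = 0
p(D) = 0 (p(D) = 0*D = 0)
V(k) = 0
G = -3 (G = 3*(-1 + 0) = 3*(-1) = -3)
(G*0)*(-45*(-11)*48) = (-3*0)*(-45*(-11)*48) = 0*(495*48) = 0*23760 = 0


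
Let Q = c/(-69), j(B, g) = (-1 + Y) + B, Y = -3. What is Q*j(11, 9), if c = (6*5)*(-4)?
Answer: 280/23 ≈ 12.174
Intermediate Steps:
j(B, g) = -4 + B (j(B, g) = (-1 - 3) + B = -4 + B)
c = -120 (c = 30*(-4) = -120)
Q = 40/23 (Q = -120/(-69) = -120*(-1/69) = 40/23 ≈ 1.7391)
Q*j(11, 9) = 40*(-4 + 11)/23 = (40/23)*7 = 280/23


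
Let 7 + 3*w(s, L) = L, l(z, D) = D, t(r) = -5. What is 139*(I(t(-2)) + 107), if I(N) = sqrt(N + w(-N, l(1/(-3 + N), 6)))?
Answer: 14873 + 556*I*sqrt(3)/3 ≈ 14873.0 + 321.01*I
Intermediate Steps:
w(s, L) = -7/3 + L/3
I(N) = sqrt(-1/3 + N) (I(N) = sqrt(N + (-7/3 + (1/3)*6)) = sqrt(N + (-7/3 + 2)) = sqrt(N - 1/3) = sqrt(-1/3 + N))
139*(I(t(-2)) + 107) = 139*(sqrt(-3 + 9*(-5))/3 + 107) = 139*(sqrt(-3 - 45)/3 + 107) = 139*(sqrt(-48)/3 + 107) = 139*((4*I*sqrt(3))/3 + 107) = 139*(4*I*sqrt(3)/3 + 107) = 139*(107 + 4*I*sqrt(3)/3) = 14873 + 556*I*sqrt(3)/3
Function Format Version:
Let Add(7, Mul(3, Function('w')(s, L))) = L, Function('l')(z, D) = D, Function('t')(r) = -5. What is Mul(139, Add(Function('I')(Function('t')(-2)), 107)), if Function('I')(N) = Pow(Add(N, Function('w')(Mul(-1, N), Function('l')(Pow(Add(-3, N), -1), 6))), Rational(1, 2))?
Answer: Add(14873, Mul(Rational(556, 3), I, Pow(3, Rational(1, 2)))) ≈ Add(14873., Mul(321.01, I))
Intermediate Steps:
Function('w')(s, L) = Add(Rational(-7, 3), Mul(Rational(1, 3), L))
Function('I')(N) = Pow(Add(Rational(-1, 3), N), Rational(1, 2)) (Function('I')(N) = Pow(Add(N, Add(Rational(-7, 3), Mul(Rational(1, 3), 6))), Rational(1, 2)) = Pow(Add(N, Add(Rational(-7, 3), 2)), Rational(1, 2)) = Pow(Add(N, Rational(-1, 3)), Rational(1, 2)) = Pow(Add(Rational(-1, 3), N), Rational(1, 2)))
Mul(139, Add(Function('I')(Function('t')(-2)), 107)) = Mul(139, Add(Mul(Rational(1, 3), Pow(Add(-3, Mul(9, -5)), Rational(1, 2))), 107)) = Mul(139, Add(Mul(Rational(1, 3), Pow(Add(-3, -45), Rational(1, 2))), 107)) = Mul(139, Add(Mul(Rational(1, 3), Pow(-48, Rational(1, 2))), 107)) = Mul(139, Add(Mul(Rational(1, 3), Mul(4, I, Pow(3, Rational(1, 2)))), 107)) = Mul(139, Add(Mul(Rational(4, 3), I, Pow(3, Rational(1, 2))), 107)) = Mul(139, Add(107, Mul(Rational(4, 3), I, Pow(3, Rational(1, 2))))) = Add(14873, Mul(Rational(556, 3), I, Pow(3, Rational(1, 2))))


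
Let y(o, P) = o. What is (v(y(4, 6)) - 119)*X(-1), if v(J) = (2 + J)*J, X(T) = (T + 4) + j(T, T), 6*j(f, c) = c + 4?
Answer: -665/2 ≈ -332.50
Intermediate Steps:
j(f, c) = ⅔ + c/6 (j(f, c) = (c + 4)/6 = (4 + c)/6 = ⅔ + c/6)
X(T) = 14/3 + 7*T/6 (X(T) = (T + 4) + (⅔ + T/6) = (4 + T) + (⅔ + T/6) = 14/3 + 7*T/6)
v(J) = J*(2 + J)
(v(y(4, 6)) - 119)*X(-1) = (4*(2 + 4) - 119)*(14/3 + (7/6)*(-1)) = (4*6 - 119)*(14/3 - 7/6) = (24 - 119)*(7/2) = -95*7/2 = -665/2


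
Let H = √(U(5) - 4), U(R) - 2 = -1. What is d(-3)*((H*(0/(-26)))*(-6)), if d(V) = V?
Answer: 0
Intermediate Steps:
U(R) = 1 (U(R) = 2 - 1 = 1)
H = I*√3 (H = √(1 - 4) = √(-3) = I*√3 ≈ 1.732*I)
d(-3)*((H*(0/(-26)))*(-6)) = -3*(I*√3)*(0/(-26))*(-6) = -3*(I*√3)*(0*(-1/26))*(-6) = -3*(I*√3)*0*(-6) = -0*(-6) = -3*0 = 0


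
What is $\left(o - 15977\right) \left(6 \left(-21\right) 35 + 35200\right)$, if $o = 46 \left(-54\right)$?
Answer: $-568414190$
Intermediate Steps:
$o = -2484$
$\left(o - 15977\right) \left(6 \left(-21\right) 35 + 35200\right) = \left(-2484 - 15977\right) \left(6 \left(-21\right) 35 + 35200\right) = - 18461 \left(\left(-126\right) 35 + 35200\right) = - 18461 \left(-4410 + 35200\right) = \left(-18461\right) 30790 = -568414190$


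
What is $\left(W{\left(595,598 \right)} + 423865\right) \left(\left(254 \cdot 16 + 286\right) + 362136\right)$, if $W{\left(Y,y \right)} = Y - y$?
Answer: $155339488932$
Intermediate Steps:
$\left(W{\left(595,598 \right)} + 423865\right) \left(\left(254 \cdot 16 + 286\right) + 362136\right) = \left(\left(595 - 598\right) + 423865\right) \left(\left(254 \cdot 16 + 286\right) + 362136\right) = \left(\left(595 - 598\right) + 423865\right) \left(\left(4064 + 286\right) + 362136\right) = \left(-3 + 423865\right) \left(4350 + 362136\right) = 423862 \cdot 366486 = 155339488932$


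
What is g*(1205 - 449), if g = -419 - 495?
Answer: -690984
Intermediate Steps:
g = -914
g*(1205 - 449) = -914*(1205 - 449) = -914*756 = -690984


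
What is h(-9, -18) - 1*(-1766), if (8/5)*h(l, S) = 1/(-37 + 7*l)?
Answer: 282559/160 ≈ 1766.0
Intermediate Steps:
h(l, S) = 5/(8*(-37 + 7*l))
h(-9, -18) - 1*(-1766) = 5/(8*(-37 + 7*(-9))) - 1*(-1766) = 5/(8*(-37 - 63)) + 1766 = (5/8)/(-100) + 1766 = (5/8)*(-1/100) + 1766 = -1/160 + 1766 = 282559/160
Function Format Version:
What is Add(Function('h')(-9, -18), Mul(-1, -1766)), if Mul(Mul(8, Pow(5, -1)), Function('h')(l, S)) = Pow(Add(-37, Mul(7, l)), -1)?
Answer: Rational(282559, 160) ≈ 1766.0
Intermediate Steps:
Function('h')(l, S) = Mul(Rational(5, 8), Pow(Add(-37, Mul(7, l)), -1))
Add(Function('h')(-9, -18), Mul(-1, -1766)) = Add(Mul(Rational(5, 8), Pow(Add(-37, Mul(7, -9)), -1)), Mul(-1, -1766)) = Add(Mul(Rational(5, 8), Pow(Add(-37, -63), -1)), 1766) = Add(Mul(Rational(5, 8), Pow(-100, -1)), 1766) = Add(Mul(Rational(5, 8), Rational(-1, 100)), 1766) = Add(Rational(-1, 160), 1766) = Rational(282559, 160)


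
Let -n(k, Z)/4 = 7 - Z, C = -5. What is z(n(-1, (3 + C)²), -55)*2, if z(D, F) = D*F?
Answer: 1320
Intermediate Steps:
n(k, Z) = -28 + 4*Z (n(k, Z) = -4*(7 - Z) = -28 + 4*Z)
z(n(-1, (3 + C)²), -55)*2 = ((-28 + 4*(3 - 5)²)*(-55))*2 = ((-28 + 4*(-2)²)*(-55))*2 = ((-28 + 4*4)*(-55))*2 = ((-28 + 16)*(-55))*2 = -12*(-55)*2 = 660*2 = 1320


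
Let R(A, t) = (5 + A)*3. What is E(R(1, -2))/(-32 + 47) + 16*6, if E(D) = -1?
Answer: 1439/15 ≈ 95.933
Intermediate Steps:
R(A, t) = 15 + 3*A
E(R(1, -2))/(-32 + 47) + 16*6 = -1/(-32 + 47) + 16*6 = -1/15 + 96 = 1439/15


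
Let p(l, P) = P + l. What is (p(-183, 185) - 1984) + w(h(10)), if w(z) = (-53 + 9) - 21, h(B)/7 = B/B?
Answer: -2047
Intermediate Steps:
h(B) = 7 (h(B) = 7*(B/B) = 7*1 = 7)
w(z) = -65 (w(z) = -44 - 21 = -65)
(p(-183, 185) - 1984) + w(h(10)) = ((185 - 183) - 1984) - 65 = (2 - 1984) - 65 = -1982 - 65 = -2047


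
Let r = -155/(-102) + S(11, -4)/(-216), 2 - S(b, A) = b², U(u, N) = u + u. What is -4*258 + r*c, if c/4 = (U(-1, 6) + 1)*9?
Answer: -112867/102 ≈ -1106.5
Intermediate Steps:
U(u, N) = 2*u
S(b, A) = 2 - b²
r = 7603/3672 (r = -155/(-102) + (2 - 1*11²)/(-216) = -155*(-1/102) + (2 - 1*121)*(-1/216) = 155/102 + (2 - 121)*(-1/216) = 155/102 - 119*(-1/216) = 155/102 + 119/216 = 7603/3672 ≈ 2.0705)
c = -36 (c = 4*((2*(-1) + 1)*9) = 4*((-2 + 1)*9) = 4*(-1*9) = 4*(-9) = -36)
-4*258 + r*c = -4*258 + (7603/3672)*(-36) = -1032 - 7603/102 = -112867/102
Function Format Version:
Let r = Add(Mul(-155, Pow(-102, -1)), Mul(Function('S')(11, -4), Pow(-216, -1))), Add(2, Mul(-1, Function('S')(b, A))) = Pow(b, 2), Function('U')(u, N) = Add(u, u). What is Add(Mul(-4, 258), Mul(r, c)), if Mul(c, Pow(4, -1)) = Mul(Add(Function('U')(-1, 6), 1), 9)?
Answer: Rational(-112867, 102) ≈ -1106.5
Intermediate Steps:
Function('U')(u, N) = Mul(2, u)
Function('S')(b, A) = Add(2, Mul(-1, Pow(b, 2)))
r = Rational(7603, 3672) (r = Add(Mul(-155, Pow(-102, -1)), Mul(Add(2, Mul(-1, Pow(11, 2))), Pow(-216, -1))) = Add(Mul(-155, Rational(-1, 102)), Mul(Add(2, Mul(-1, 121)), Rational(-1, 216))) = Add(Rational(155, 102), Mul(Add(2, -121), Rational(-1, 216))) = Add(Rational(155, 102), Mul(-119, Rational(-1, 216))) = Add(Rational(155, 102), Rational(119, 216)) = Rational(7603, 3672) ≈ 2.0705)
c = -36 (c = Mul(4, Mul(Add(Mul(2, -1), 1), 9)) = Mul(4, Mul(Add(-2, 1), 9)) = Mul(4, Mul(-1, 9)) = Mul(4, -9) = -36)
Add(Mul(-4, 258), Mul(r, c)) = Add(Mul(-4, 258), Mul(Rational(7603, 3672), -36)) = Add(-1032, Rational(-7603, 102)) = Rational(-112867, 102)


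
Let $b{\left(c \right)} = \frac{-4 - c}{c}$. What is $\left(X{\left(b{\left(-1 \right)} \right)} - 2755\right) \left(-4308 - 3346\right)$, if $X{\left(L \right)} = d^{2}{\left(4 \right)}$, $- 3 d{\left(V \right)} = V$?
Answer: $\frac{189658466}{9} \approx 2.1073 \cdot 10^{7}$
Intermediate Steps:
$d{\left(V \right)} = - \frac{V}{3}$
$b{\left(c \right)} = \frac{-4 - c}{c}$
$X{\left(L \right)} = \frac{16}{9}$ ($X{\left(L \right)} = \left(\left(- \frac{1}{3}\right) 4\right)^{2} = \left(- \frac{4}{3}\right)^{2} = \frac{16}{9}$)
$\left(X{\left(b{\left(-1 \right)} \right)} - 2755\right) \left(-4308 - 3346\right) = \left(\frac{16}{9} - 2755\right) \left(-4308 - 3346\right) = \left(- \frac{24779}{9}\right) \left(-7654\right) = \frac{189658466}{9}$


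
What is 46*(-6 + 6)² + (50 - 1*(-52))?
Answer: 102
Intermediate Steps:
46*(-6 + 6)² + (50 - 1*(-52)) = 46*0² + (50 + 52) = 46*0 + 102 = 0 + 102 = 102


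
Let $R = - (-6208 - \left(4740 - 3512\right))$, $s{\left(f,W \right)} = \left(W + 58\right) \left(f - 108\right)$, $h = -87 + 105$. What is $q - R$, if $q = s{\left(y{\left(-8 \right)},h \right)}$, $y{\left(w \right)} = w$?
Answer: $-16252$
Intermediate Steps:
$h = 18$
$s{\left(f,W \right)} = \left(-108 + f\right) \left(58 + W\right)$ ($s{\left(f,W \right)} = \left(58 + W\right) \left(-108 + f\right) = \left(-108 + f\right) \left(58 + W\right)$)
$q = -8816$ ($q = -6264 - 1944 + 58 \left(-8\right) + 18 \left(-8\right) = -6264 - 1944 - 464 - 144 = -8816$)
$R = 7436$ ($R = - (-6208 - 1228) = \left(-1\right) \left(-7436\right) = 7436$)
$q - R = -8816 - 7436 = -16252$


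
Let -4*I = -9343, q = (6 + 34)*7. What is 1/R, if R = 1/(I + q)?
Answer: 10463/4 ≈ 2615.8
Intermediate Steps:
q = 280 (q = 40*7 = 280)
I = 9343/4 (I = -1/4*(-9343) = 9343/4 ≈ 2335.8)
R = 4/10463 (R = 1/(9343/4 + 280) = 1/(10463/4) = 4/10463 ≈ 0.00038230)
1/R = 1/(4/10463) = 10463/4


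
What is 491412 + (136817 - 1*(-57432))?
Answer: 685661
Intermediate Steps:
491412 + (136817 - 1*(-57432)) = 491412 + (136817 + 57432) = 491412 + 194249 = 685661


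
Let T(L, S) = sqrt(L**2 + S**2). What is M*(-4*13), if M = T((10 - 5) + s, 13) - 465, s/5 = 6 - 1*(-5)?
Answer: 24180 - 52*sqrt(3769) ≈ 20988.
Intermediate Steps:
s = 55 (s = 5*(6 - 1*(-5)) = 5*(6 + 5) = 5*11 = 55)
M = -465 + sqrt(3769) (M = sqrt(((10 - 5) + 55)**2 + 13**2) - 465 = sqrt((5 + 55)**2 + 169) - 465 = sqrt(60**2 + 169) - 465 = sqrt(3600 + 169) - 465 = sqrt(3769) - 465 = -465 + sqrt(3769) ≈ -403.61)
M*(-4*13) = (-465 + sqrt(3769))*(-4*13) = (-465 + sqrt(3769))*(-52) = 24180 - 52*sqrt(3769)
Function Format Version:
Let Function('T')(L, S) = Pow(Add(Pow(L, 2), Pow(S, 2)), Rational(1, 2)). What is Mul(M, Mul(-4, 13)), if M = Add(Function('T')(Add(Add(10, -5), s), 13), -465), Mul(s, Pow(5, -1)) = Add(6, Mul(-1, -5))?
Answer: Add(24180, Mul(-52, Pow(3769, Rational(1, 2)))) ≈ 20988.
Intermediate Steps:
s = 55 (s = Mul(5, Add(6, Mul(-1, -5))) = Mul(5, Add(6, 5)) = Mul(5, 11) = 55)
M = Add(-465, Pow(3769, Rational(1, 2))) (M = Add(Pow(Add(Pow(Add(Add(10, -5), 55), 2), Pow(13, 2)), Rational(1, 2)), -465) = Add(Pow(Add(Pow(Add(5, 55), 2), 169), Rational(1, 2)), -465) = Add(Pow(Add(Pow(60, 2), 169), Rational(1, 2)), -465) = Add(Pow(Add(3600, 169), Rational(1, 2)), -465) = Add(Pow(3769, Rational(1, 2)), -465) = Add(-465, Pow(3769, Rational(1, 2))) ≈ -403.61)
Mul(M, Mul(-4, 13)) = Mul(Add(-465, Pow(3769, Rational(1, 2))), Mul(-4, 13)) = Mul(Add(-465, Pow(3769, Rational(1, 2))), -52) = Add(24180, Mul(-52, Pow(3769, Rational(1, 2))))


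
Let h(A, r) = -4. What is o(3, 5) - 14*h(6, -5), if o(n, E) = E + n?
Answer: 64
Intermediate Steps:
o(3, 5) - 14*h(6, -5) = (5 + 3) - 14*(-4) = 8 + 56 = 64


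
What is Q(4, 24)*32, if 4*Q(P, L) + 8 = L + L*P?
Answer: 896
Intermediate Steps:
Q(P, L) = -2 + L/4 + L*P/4 (Q(P, L) = -2 + (L + L*P)/4 = -2 + (L/4 + L*P/4) = -2 + L/4 + L*P/4)
Q(4, 24)*32 = (-2 + (1/4)*24 + (1/4)*24*4)*32 = (-2 + 6 + 24)*32 = 28*32 = 896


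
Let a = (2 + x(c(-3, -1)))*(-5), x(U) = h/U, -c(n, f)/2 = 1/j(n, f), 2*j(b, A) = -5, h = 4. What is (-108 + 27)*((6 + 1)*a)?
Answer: 19845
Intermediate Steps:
j(b, A) = -5/2 (j(b, A) = (½)*(-5) = -5/2)
c(n, f) = ⅘ (c(n, f) = -2/(-5/2) = -2*(-⅖) = ⅘)
x(U) = 4/U
a = -35 (a = (2 + 4/(⅘))*(-5) = (2 + 4*(5/4))*(-5) = (2 + 5)*(-5) = 7*(-5) = -35)
(-108 + 27)*((6 + 1)*a) = (-108 + 27)*((6 + 1)*(-35)) = -567*(-35) = -81*(-245) = 19845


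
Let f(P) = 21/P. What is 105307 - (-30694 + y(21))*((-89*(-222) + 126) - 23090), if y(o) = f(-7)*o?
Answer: -98501635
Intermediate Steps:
y(o) = -3*o (y(o) = (21/(-7))*o = (21*(-⅐))*o = -3*o)
105307 - (-30694 + y(21))*((-89*(-222) + 126) - 23090) = 105307 - (-30694 - 3*21)*((-89*(-222) + 126) - 23090) = 105307 - (-30694 - 63)*((19758 + 126) - 23090) = 105307 - (-30757)*(19884 - 23090) = 105307 - (-30757)*(-3206) = 105307 - 1*98606942 = 105307 - 98606942 = -98501635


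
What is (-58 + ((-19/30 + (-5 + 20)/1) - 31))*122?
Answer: -136579/15 ≈ -9105.3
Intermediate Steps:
(-58 + ((-19/30 + (-5 + 20)/1) - 31))*122 = (-58 + ((-19*1/30 + 15*1) - 31))*122 = (-58 + ((-19/30 + 15) - 31))*122 = (-58 + (431/30 - 31))*122 = (-58 - 499/30)*122 = -2239/30*122 = -136579/15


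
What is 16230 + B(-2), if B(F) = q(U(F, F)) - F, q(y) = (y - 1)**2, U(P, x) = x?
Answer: 16241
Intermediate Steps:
q(y) = (-1 + y)**2
B(F) = (-1 + F)**2 - F
16230 + B(-2) = 16230 + ((-1 - 2)**2 - 1*(-2)) = 16230 + ((-3)**2 + 2) = 16230 + (9 + 2) = 16230 + 11 = 16241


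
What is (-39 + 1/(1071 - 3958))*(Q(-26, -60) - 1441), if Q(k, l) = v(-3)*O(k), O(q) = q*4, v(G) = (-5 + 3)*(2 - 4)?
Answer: 209087058/2887 ≈ 72424.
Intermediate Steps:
v(G) = 4 (v(G) = -2*(-2) = 4)
O(q) = 4*q
Q(k, l) = 16*k (Q(k, l) = 4*(4*k) = 16*k)
(-39 + 1/(1071 - 3958))*(Q(-26, -60) - 1441) = (-39 + 1/(1071 - 3958))*(16*(-26) - 1441) = (-39 + 1/(-2887))*(-416 - 1441) = (-39 - 1/2887)*(-1857) = -112594/2887*(-1857) = 209087058/2887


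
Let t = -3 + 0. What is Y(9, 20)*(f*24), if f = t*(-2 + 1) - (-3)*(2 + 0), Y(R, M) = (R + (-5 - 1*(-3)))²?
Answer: 10584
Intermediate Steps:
t = -3
Y(R, M) = (-2 + R)² (Y(R, M) = (R + (-5 + 3))² = (R - 2)² = (-2 + R)²)
f = 9 (f = -3*(-2 + 1) - (-3)*(2 + 0) = -3*(-1) - (-3)*2 = 3 - 1*(-6) = 3 + 6 = 9)
Y(9, 20)*(f*24) = (-2 + 9)²*(9*24) = 7²*216 = 49*216 = 10584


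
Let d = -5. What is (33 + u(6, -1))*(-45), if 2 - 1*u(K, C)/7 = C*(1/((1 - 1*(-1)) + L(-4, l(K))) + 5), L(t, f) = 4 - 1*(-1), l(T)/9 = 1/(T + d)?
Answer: -3735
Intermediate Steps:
l(T) = 9/(-5 + T) (l(T) = 9/(T - 5) = 9/(-5 + T))
L(t, f) = 5 (L(t, f) = 4 + 1 = 5)
u(K, C) = 14 - 36*C (u(K, C) = 14 - 7*C*(1/((1 - 1*(-1)) + 5) + 5) = 14 - 7*C*(1/((1 + 1) + 5) + 5) = 14 - 7*C*(1/(2 + 5) + 5) = 14 - 7*C*(1/7 + 5) = 14 - 7*C*(⅐ + 5) = 14 - 7*C*36/7 = 14 - 36*C)
(33 + u(6, -1))*(-45) = (33 + (14 - 36*(-1)))*(-45) = (33 + (14 + 36))*(-45) = (33 + 50)*(-45) = 83*(-45) = -3735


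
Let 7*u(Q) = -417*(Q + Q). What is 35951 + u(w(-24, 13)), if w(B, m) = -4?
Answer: 254993/7 ≈ 36428.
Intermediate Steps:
u(Q) = -834*Q/7 (u(Q) = (-417*(Q + Q))/7 = (-834*Q)/7 = -834*Q/7)
35951 + u(w(-24, 13)) = 35951 - 834/7*(-4) = 35951 + 3336/7 = 254993/7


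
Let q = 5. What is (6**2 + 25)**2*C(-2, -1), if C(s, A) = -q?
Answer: -18605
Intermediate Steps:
C(s, A) = -5 (C(s, A) = -1*5 = -5)
(6**2 + 25)**2*C(-2, -1) = (6**2 + 25)**2*(-5) = (36 + 25)**2*(-5) = 61**2*(-5) = 3721*(-5) = -18605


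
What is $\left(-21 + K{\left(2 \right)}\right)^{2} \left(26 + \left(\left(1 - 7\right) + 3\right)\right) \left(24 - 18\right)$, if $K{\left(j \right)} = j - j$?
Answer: $60858$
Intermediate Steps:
$K{\left(j \right)} = 0$
$\left(-21 + K{\left(2 \right)}\right)^{2} \left(26 + \left(\left(1 - 7\right) + 3\right)\right) \left(24 - 18\right) = \left(-21 + 0\right)^{2} \left(26 + \left(\left(1 - 7\right) + 3\right)\right) \left(24 - 18\right) = \left(-21\right)^{2} \left(26 + \left(-6 + 3\right)\right) 6 = 441 \left(26 - 3\right) 6 = 441 \cdot 23 \cdot 6 = 441 \cdot 138 = 60858$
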